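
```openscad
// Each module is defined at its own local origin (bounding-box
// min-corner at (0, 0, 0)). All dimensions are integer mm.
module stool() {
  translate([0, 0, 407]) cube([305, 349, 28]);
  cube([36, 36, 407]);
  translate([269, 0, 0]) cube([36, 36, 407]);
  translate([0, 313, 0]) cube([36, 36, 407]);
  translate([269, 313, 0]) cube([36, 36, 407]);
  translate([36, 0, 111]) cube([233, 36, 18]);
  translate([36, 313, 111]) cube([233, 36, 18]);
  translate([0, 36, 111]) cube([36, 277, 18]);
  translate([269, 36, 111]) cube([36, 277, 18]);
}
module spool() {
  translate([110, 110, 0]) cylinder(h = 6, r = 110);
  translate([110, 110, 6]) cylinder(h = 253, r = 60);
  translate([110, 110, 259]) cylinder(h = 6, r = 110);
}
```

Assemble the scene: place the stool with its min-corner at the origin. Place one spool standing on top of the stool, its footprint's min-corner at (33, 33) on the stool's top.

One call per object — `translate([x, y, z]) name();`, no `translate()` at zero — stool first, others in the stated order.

stool();
translate([33, 33, 435]) spool();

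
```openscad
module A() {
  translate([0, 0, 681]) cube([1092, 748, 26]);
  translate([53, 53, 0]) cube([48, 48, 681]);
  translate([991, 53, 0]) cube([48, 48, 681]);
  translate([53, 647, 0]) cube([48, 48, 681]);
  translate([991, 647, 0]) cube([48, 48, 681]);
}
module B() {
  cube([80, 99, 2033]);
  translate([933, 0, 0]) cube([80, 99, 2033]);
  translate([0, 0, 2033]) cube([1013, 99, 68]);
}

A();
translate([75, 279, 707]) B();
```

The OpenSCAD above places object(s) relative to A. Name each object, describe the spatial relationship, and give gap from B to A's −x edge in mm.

The door frame's min-x is at 75; the table's min-x is 0; gap = 75 mm.

A is a table. B is a door frame. The door frame is on top of the table. The gap from the door frame to the table's −x edge is 75 mm.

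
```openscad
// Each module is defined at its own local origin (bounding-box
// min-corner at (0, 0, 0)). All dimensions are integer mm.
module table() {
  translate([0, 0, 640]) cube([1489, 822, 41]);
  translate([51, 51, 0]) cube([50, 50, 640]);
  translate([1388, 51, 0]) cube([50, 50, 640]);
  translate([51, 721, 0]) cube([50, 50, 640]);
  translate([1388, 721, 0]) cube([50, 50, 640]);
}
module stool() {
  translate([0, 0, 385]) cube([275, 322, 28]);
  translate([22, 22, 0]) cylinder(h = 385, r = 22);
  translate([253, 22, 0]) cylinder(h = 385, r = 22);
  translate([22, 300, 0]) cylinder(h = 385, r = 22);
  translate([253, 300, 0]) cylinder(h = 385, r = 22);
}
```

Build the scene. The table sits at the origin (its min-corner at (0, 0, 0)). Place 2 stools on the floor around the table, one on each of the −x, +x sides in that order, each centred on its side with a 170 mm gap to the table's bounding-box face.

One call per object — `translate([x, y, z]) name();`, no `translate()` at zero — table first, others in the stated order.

table();
translate([-445, 250, 0]) stool();
translate([1659, 250, 0]) stool();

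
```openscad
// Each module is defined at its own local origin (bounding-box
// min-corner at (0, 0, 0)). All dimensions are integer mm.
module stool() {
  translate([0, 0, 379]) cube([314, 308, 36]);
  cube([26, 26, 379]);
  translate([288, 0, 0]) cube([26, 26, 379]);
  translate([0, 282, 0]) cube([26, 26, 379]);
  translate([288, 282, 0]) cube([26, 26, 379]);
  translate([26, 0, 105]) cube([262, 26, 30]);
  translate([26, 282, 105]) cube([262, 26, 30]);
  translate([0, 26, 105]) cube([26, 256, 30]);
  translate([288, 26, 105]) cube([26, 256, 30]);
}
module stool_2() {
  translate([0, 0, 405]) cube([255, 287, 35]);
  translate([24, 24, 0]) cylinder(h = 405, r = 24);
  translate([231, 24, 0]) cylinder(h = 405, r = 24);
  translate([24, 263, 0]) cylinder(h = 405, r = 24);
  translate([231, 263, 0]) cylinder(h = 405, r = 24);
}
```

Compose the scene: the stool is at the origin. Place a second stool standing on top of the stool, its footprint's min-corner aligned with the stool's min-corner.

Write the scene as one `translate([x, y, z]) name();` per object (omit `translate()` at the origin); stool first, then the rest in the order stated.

stool();
translate([0, 0, 415]) stool_2();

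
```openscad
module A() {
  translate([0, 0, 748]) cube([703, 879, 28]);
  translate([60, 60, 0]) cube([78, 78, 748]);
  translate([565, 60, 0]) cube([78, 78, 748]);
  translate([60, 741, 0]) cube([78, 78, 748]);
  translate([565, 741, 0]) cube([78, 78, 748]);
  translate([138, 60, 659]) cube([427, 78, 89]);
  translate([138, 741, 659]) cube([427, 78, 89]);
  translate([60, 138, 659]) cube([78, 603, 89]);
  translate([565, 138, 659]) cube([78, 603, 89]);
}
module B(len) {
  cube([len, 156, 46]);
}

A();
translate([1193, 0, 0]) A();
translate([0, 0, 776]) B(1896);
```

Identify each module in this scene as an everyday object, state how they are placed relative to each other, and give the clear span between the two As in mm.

Second table starts at x = 1193; first ends at x = 703; clear span = 1193 − 703 = 490 mm.

A is a table. B is a beam. A beam spans the tops of two tables. The clear span between the two tables is 490 mm.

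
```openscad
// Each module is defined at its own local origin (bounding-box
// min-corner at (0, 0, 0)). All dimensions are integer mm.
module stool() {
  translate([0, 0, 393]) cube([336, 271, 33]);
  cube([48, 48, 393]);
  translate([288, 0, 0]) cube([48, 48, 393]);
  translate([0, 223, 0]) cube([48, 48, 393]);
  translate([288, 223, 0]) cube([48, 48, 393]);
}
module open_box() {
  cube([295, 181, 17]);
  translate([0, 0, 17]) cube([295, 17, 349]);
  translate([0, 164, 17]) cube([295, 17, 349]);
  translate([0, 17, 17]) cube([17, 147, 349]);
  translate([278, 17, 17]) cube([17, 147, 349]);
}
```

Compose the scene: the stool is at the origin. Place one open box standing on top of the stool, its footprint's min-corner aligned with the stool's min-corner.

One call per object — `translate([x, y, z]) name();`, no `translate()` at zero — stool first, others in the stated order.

stool();
translate([0, 0, 426]) open_box();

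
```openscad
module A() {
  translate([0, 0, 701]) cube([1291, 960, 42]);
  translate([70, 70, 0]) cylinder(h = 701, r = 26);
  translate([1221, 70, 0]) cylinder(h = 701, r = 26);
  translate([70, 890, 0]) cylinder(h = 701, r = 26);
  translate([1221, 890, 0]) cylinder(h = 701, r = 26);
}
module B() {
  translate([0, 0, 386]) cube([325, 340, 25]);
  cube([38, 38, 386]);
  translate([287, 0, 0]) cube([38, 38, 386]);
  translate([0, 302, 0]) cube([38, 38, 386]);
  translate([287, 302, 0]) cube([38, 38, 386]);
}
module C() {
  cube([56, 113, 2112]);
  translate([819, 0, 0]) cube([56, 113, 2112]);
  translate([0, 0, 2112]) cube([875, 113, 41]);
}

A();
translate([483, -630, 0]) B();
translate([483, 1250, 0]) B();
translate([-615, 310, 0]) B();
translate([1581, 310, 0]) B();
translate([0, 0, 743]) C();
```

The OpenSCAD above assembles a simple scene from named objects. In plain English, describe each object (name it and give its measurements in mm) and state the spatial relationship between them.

A is a rectangular dining table. The top is 1291×960×42 mm with its upper surface at z = 743 mm. It stands on four round legs of 52 mm diameter, each leg's bounding box inset 44 mm from the nearest pair of top edges, running from the floor to the underside of the top.

B is a four-legged stool. The seat is a 325×340×25 mm slab whose top surface is at z = 411 mm; four square legs, each 38×38 mm in cross-section, run from the floor (z = 0) to the underside of the seat, each flush with a corner of the seat.

C is a rectangular door frame: two vertical jambs of 56×113 mm section, 2112 mm tall, with a clear opening 763 mm wide between their inner faces. A header 41 mm tall and 113 mm deep lies on top of the jambs and spans the full outside width.

Four stools sit around the table at the −y, +y, −x, +x sides. The door frame is on top of the table.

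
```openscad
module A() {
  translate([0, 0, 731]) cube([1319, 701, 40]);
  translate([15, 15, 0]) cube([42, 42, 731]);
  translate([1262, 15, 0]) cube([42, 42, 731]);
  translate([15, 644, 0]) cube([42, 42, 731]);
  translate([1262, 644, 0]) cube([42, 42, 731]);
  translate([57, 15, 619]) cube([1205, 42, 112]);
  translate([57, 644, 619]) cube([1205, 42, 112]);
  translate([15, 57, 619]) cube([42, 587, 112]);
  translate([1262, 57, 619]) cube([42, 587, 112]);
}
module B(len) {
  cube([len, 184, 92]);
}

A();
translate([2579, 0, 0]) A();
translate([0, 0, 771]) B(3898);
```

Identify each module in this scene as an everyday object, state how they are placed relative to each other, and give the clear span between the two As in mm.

Second table starts at x = 2579; first ends at x = 1319; clear span = 2579 − 1319 = 1260 mm.

A is a table. B is a beam. A beam spans the tops of two tables. The clear span between the two tables is 1260 mm.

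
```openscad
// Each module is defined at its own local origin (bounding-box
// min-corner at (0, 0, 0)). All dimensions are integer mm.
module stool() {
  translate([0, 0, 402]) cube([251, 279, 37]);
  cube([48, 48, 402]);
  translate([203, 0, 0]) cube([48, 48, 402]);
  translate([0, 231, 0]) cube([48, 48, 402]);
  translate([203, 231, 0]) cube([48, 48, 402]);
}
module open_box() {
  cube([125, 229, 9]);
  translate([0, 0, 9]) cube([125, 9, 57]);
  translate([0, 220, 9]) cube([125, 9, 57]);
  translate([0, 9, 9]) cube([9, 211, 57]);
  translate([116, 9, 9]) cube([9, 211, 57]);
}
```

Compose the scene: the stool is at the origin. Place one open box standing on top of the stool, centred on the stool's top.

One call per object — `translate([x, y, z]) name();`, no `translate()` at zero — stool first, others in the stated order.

stool();
translate([63, 25, 439]) open_box();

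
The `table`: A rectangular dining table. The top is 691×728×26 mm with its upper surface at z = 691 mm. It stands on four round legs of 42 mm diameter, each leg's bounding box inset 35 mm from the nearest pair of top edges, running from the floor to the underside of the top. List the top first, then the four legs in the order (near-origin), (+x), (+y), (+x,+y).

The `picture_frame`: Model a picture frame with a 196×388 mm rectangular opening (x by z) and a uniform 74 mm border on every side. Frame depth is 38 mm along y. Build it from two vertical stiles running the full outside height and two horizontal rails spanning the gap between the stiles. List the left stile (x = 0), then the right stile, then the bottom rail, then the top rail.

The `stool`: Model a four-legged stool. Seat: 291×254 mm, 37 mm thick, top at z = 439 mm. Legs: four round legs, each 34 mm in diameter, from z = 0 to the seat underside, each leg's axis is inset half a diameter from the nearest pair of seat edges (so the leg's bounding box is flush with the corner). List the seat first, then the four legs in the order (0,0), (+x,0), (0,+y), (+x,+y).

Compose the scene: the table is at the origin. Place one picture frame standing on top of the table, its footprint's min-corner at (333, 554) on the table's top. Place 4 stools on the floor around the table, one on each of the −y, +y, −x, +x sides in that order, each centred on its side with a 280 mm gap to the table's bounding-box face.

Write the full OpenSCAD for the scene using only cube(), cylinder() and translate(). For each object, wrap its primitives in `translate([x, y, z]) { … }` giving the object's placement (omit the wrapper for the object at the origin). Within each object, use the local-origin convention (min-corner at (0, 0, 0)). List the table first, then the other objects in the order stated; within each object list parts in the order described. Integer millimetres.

translate([0, 0, 665]) cube([691, 728, 26]);
translate([56, 56, 0]) cylinder(h = 665, r = 21);
translate([635, 56, 0]) cylinder(h = 665, r = 21);
translate([56, 672, 0]) cylinder(h = 665, r = 21);
translate([635, 672, 0]) cylinder(h = 665, r = 21);
translate([333, 554, 691]) {
  cube([74, 38, 536]);
  translate([270, 0, 0]) cube([74, 38, 536]);
  translate([74, 0, 0]) cube([196, 38, 74]);
  translate([74, 0, 462]) cube([196, 38, 74]);
}
translate([200, -534, 0]) {
  translate([0, 0, 402]) cube([291, 254, 37]);
  translate([17, 17, 0]) cylinder(h = 402, r = 17);
  translate([274, 17, 0]) cylinder(h = 402, r = 17);
  translate([17, 237, 0]) cylinder(h = 402, r = 17);
  translate([274, 237, 0]) cylinder(h = 402, r = 17);
}
translate([200, 1008, 0]) {
  translate([0, 0, 402]) cube([291, 254, 37]);
  translate([17, 17, 0]) cylinder(h = 402, r = 17);
  translate([274, 17, 0]) cylinder(h = 402, r = 17);
  translate([17, 237, 0]) cylinder(h = 402, r = 17);
  translate([274, 237, 0]) cylinder(h = 402, r = 17);
}
translate([-571, 237, 0]) {
  translate([0, 0, 402]) cube([291, 254, 37]);
  translate([17, 17, 0]) cylinder(h = 402, r = 17);
  translate([274, 17, 0]) cylinder(h = 402, r = 17);
  translate([17, 237, 0]) cylinder(h = 402, r = 17);
  translate([274, 237, 0]) cylinder(h = 402, r = 17);
}
translate([971, 237, 0]) {
  translate([0, 0, 402]) cube([291, 254, 37]);
  translate([17, 17, 0]) cylinder(h = 402, r = 17);
  translate([274, 17, 0]) cylinder(h = 402, r = 17);
  translate([17, 237, 0]) cylinder(h = 402, r = 17);
  translate([274, 237, 0]) cylinder(h = 402, r = 17);
}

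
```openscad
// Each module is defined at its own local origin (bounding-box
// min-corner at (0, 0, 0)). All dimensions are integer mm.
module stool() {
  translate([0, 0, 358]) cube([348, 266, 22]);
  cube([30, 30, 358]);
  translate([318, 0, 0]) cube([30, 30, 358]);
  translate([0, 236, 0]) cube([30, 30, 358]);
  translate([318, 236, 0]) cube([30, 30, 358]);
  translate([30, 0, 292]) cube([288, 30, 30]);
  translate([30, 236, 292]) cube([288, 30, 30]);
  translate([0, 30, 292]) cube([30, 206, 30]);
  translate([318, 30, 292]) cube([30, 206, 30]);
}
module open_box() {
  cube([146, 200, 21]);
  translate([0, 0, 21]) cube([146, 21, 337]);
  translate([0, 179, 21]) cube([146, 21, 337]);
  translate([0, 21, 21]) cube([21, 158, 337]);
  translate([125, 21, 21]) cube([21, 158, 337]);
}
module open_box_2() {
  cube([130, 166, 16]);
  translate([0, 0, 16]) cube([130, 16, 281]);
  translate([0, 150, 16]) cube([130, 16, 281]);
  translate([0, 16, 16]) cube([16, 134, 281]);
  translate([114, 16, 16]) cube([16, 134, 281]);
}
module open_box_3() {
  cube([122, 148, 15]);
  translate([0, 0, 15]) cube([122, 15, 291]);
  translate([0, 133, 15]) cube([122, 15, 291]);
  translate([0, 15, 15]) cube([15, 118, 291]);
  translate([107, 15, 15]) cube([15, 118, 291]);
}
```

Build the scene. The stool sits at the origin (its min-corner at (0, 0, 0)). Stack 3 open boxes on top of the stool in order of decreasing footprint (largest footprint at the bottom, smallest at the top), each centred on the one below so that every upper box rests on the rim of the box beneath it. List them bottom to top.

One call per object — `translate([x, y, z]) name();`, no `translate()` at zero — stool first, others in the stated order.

stool();
translate([101, 33, 380]) open_box();
translate([109, 50, 738]) open_box_2();
translate([113, 59, 1035]) open_box_3();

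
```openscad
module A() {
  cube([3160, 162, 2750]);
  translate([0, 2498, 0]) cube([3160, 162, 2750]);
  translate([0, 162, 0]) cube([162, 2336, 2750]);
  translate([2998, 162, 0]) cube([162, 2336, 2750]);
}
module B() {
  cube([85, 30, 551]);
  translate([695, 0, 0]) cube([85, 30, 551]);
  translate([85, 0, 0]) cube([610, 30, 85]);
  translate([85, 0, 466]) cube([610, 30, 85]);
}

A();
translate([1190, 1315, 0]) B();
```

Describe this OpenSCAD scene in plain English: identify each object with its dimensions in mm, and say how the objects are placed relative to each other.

A is the wall frame of a small rectangular building: four walls, each 2750 mm tall and 162 mm thick, enclosing a footprint 3160 mm (x) by 2660 mm (y) outside-to-outside, with no floor or roof. The front and back walls (the −y and +y sides) span the full width; the two side walls fit between them.

B is a picture frame with a 610×381 mm rectangular opening (x by z) and a uniform 85 mm border on every side. Frame depth is 30 mm along y. It is built from two vertical stiles running the full outside height and two horizontal rails spanning the gap between the stiles.

The picture frame sits inside the house frame, centred.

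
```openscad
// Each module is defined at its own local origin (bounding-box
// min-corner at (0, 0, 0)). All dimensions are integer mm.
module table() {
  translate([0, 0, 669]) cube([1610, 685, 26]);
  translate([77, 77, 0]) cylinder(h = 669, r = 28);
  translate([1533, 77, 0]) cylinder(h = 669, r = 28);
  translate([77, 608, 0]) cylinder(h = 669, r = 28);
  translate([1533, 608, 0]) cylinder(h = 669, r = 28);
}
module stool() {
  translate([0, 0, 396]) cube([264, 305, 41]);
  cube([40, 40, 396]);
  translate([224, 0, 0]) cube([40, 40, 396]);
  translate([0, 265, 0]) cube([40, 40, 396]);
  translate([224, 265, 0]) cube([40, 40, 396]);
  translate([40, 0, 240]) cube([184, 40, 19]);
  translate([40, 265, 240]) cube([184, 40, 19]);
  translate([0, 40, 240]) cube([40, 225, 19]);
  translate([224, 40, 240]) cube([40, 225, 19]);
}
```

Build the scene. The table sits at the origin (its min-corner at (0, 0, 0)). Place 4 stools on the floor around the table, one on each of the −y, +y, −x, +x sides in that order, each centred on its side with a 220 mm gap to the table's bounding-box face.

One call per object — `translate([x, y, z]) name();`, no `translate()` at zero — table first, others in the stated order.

table();
translate([673, -525, 0]) stool();
translate([673, 905, 0]) stool();
translate([-484, 190, 0]) stool();
translate([1830, 190, 0]) stool();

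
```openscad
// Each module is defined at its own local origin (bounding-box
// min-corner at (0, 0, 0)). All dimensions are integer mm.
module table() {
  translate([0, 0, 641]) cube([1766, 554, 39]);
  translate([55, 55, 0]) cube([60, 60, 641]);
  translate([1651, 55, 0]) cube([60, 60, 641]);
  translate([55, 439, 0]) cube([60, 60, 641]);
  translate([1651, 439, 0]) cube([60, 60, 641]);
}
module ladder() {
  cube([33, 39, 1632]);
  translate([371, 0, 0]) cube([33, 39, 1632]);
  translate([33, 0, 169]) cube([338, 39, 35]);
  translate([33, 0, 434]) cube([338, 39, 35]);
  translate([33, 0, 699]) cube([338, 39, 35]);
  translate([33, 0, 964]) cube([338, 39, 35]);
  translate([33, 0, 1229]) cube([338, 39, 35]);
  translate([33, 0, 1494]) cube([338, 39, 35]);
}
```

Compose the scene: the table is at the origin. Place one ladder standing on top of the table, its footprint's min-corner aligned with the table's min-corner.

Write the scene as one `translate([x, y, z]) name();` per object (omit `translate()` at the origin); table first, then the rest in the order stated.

table();
translate([0, 0, 680]) ladder();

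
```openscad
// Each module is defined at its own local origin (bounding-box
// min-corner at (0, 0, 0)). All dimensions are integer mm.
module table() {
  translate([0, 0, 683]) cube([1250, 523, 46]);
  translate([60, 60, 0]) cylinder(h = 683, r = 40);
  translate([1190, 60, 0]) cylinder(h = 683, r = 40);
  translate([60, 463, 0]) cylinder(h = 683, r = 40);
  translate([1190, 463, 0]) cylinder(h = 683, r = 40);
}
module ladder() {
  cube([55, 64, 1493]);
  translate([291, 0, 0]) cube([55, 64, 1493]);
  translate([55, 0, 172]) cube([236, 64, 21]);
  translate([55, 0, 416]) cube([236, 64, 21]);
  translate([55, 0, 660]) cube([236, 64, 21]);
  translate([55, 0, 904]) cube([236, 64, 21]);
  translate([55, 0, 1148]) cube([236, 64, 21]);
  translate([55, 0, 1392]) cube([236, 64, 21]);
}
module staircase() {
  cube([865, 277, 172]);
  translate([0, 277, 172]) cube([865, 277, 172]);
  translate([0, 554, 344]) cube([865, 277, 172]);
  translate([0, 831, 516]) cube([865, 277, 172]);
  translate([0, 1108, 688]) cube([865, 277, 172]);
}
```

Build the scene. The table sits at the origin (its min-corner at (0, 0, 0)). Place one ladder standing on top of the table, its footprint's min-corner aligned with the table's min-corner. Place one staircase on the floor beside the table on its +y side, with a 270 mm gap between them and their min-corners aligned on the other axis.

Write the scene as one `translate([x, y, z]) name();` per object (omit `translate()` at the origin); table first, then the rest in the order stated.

table();
translate([0, 0, 729]) ladder();
translate([0, 793, 0]) staircase();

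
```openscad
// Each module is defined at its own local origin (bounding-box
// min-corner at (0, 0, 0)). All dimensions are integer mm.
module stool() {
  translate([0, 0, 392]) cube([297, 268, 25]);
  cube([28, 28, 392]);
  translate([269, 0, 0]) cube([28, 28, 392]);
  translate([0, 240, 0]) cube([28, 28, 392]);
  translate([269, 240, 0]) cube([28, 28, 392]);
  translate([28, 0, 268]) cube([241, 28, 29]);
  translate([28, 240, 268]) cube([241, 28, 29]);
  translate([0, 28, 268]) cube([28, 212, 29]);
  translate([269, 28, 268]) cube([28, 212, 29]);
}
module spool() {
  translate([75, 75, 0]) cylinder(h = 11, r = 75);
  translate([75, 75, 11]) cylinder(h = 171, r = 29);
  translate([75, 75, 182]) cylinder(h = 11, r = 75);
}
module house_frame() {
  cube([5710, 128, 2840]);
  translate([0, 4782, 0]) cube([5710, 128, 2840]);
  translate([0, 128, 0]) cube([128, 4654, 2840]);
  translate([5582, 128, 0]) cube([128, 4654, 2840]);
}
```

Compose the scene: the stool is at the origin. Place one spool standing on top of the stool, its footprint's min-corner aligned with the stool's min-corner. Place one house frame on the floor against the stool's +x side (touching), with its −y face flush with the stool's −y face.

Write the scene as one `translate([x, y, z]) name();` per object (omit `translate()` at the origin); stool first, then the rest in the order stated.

stool();
translate([0, 0, 417]) spool();
translate([297, 0, 0]) house_frame();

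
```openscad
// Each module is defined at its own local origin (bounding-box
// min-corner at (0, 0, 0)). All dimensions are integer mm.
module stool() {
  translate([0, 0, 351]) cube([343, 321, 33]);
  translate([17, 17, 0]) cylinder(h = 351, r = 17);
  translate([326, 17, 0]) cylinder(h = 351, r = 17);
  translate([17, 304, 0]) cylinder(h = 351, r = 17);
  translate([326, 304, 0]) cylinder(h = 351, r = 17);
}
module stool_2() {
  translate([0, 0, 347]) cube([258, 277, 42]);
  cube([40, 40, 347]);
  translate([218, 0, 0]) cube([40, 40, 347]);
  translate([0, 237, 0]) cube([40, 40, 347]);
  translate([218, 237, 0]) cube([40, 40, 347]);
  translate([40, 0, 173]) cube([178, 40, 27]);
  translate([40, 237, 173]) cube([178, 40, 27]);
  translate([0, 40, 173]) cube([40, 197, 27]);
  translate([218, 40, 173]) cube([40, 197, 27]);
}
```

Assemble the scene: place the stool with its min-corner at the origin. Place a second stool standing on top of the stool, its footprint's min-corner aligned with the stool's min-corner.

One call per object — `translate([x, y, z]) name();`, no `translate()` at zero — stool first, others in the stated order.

stool();
translate([0, 0, 384]) stool_2();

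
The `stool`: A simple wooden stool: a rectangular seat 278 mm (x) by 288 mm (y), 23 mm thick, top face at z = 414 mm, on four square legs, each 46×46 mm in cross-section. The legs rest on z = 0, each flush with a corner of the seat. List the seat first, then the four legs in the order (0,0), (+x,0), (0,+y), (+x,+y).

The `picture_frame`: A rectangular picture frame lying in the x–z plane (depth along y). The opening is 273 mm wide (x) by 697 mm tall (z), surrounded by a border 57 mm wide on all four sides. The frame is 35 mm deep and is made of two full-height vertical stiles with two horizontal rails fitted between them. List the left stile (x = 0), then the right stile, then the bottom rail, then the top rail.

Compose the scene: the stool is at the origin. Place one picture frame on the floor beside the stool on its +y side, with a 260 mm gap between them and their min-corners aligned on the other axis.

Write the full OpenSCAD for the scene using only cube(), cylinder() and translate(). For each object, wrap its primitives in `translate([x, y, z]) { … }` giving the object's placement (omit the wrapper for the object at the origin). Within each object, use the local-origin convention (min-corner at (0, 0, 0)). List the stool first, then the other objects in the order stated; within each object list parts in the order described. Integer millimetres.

translate([0, 0, 391]) cube([278, 288, 23]);
cube([46, 46, 391]);
translate([232, 0, 0]) cube([46, 46, 391]);
translate([0, 242, 0]) cube([46, 46, 391]);
translate([232, 242, 0]) cube([46, 46, 391]);
translate([0, 548, 0]) {
  cube([57, 35, 811]);
  translate([330, 0, 0]) cube([57, 35, 811]);
  translate([57, 0, 0]) cube([273, 35, 57]);
  translate([57, 0, 754]) cube([273, 35, 57]);
}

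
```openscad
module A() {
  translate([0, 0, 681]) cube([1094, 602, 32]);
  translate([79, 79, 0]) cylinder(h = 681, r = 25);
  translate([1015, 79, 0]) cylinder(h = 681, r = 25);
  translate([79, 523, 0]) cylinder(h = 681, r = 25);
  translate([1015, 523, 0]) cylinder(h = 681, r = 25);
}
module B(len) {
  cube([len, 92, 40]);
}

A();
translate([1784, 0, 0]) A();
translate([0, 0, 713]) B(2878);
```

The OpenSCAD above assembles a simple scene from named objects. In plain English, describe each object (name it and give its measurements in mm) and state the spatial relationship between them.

A is a rectangular dining table. The top is 1094×602×32 mm with its upper surface at z = 713 mm. It stands on four round legs of 50 mm diameter, each leg's bounding box inset 54 mm from the nearest pair of top edges, running from the floor to the underside of the top.

B is a rectangular beam 2878 mm long (x), 92 mm deep (y), 40 mm thick (z).

The beam spans the tops of two tables placed 690 mm apart, resting at z = 713 mm.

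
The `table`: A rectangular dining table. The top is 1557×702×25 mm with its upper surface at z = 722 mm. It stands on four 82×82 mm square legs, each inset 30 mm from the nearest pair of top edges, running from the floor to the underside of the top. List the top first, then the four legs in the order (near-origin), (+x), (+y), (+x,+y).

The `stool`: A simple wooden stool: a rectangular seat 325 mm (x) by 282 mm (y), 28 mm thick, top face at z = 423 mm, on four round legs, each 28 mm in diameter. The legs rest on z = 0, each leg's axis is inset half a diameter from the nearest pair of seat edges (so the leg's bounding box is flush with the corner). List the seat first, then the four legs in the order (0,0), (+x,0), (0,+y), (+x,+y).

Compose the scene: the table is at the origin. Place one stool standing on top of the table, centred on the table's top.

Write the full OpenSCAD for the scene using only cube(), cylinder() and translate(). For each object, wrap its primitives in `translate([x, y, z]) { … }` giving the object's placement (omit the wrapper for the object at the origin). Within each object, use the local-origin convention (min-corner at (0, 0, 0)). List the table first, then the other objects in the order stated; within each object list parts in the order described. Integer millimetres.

translate([0, 0, 697]) cube([1557, 702, 25]);
translate([30, 30, 0]) cube([82, 82, 697]);
translate([1445, 30, 0]) cube([82, 82, 697]);
translate([30, 590, 0]) cube([82, 82, 697]);
translate([1445, 590, 0]) cube([82, 82, 697]);
translate([616, 210, 722]) {
  translate([0, 0, 395]) cube([325, 282, 28]);
  translate([14, 14, 0]) cylinder(h = 395, r = 14);
  translate([311, 14, 0]) cylinder(h = 395, r = 14);
  translate([14, 268, 0]) cylinder(h = 395, r = 14);
  translate([311, 268, 0]) cylinder(h = 395, r = 14);
}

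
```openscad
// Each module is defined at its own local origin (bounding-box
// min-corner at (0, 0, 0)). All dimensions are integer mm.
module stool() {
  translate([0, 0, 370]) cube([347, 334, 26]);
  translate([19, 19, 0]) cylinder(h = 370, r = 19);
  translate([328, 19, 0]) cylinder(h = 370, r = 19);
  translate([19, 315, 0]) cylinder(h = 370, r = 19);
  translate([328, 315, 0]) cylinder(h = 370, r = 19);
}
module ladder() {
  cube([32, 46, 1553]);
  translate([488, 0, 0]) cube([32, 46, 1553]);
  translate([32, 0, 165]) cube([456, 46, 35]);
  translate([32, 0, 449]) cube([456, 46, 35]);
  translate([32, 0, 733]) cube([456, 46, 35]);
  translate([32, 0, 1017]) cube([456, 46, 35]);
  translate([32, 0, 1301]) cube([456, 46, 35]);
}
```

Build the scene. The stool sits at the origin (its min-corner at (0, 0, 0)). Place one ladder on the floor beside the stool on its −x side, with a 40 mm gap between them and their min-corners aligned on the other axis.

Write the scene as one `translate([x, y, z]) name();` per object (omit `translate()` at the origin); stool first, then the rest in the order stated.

stool();
translate([-560, 0, 0]) ladder();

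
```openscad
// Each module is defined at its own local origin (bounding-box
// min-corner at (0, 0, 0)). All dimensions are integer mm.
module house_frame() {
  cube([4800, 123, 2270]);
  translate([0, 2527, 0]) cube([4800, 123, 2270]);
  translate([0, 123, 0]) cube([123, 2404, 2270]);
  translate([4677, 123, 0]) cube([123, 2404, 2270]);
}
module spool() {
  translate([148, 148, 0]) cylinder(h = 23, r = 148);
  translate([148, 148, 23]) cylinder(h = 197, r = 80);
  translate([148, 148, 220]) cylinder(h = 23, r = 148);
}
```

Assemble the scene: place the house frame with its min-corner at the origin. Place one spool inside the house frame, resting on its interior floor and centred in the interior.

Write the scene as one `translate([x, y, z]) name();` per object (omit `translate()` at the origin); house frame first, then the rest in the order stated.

house_frame();
translate([2252, 1177, 0]) spool();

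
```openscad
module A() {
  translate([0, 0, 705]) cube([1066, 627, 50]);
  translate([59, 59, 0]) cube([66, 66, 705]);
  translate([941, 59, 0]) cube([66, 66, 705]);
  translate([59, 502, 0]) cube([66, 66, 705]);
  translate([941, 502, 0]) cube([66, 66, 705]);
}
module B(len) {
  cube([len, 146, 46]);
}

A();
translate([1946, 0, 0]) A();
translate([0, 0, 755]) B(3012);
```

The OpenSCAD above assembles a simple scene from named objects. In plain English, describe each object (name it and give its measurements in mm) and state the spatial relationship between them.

A is a table: top 1066 mm (x) × 627 mm (y), 50 mm thick, upper face at z = 755 mm, on four 66×66 mm square legs, each inset 59 mm from the nearest pair of top edges, running from z = 0 to the bottom of the top.

B is a rectangular beam 3012 mm long (x), 146 mm deep (y), 46 mm thick (z).

The beam spans the tops of two tables placed 880 mm apart, resting at z = 755 mm.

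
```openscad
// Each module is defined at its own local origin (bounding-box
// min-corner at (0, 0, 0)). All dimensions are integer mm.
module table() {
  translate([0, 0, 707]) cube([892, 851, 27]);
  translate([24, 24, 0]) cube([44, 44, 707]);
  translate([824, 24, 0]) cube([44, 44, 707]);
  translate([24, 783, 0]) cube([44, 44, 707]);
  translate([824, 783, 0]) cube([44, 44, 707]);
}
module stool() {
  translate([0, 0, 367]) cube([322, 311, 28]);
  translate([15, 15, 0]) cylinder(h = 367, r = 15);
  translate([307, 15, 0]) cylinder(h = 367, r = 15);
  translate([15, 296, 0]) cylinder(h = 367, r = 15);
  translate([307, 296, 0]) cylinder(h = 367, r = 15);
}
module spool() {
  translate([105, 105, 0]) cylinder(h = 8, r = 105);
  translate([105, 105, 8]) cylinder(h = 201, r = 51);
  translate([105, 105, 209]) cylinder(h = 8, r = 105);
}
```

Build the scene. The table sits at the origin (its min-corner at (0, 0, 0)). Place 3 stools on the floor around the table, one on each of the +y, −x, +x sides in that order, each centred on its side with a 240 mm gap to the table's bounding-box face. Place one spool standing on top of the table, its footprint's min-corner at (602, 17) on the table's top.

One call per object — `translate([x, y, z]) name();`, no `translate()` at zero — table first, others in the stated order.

table();
translate([285, 1091, 0]) stool();
translate([-562, 270, 0]) stool();
translate([1132, 270, 0]) stool();
translate([602, 17, 734]) spool();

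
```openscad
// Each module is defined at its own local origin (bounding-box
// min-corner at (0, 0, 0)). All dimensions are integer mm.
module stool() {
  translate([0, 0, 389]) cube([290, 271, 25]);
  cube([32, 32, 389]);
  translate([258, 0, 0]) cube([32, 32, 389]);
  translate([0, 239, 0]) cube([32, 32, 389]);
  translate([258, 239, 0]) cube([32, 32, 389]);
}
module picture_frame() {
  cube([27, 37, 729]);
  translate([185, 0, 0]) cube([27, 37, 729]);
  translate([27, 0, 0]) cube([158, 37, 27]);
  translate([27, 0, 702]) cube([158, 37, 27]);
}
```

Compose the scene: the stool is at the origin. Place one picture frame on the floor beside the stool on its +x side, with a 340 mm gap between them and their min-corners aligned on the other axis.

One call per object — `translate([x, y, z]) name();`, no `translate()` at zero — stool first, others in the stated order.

stool();
translate([630, 0, 0]) picture_frame();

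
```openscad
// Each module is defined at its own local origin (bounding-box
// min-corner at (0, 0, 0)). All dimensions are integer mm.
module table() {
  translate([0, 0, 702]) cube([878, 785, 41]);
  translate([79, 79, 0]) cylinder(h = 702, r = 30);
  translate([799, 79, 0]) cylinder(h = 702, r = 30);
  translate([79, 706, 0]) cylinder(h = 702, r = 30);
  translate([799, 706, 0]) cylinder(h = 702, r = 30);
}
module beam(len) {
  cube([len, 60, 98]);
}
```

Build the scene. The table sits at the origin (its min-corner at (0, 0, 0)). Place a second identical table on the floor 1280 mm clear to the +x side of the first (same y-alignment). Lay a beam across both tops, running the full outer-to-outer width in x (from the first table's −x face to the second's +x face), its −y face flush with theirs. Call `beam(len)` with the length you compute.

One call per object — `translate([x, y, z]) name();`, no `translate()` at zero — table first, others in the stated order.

table();
translate([2158, 0, 0]) table();
translate([0, 0, 743]) beam(3036);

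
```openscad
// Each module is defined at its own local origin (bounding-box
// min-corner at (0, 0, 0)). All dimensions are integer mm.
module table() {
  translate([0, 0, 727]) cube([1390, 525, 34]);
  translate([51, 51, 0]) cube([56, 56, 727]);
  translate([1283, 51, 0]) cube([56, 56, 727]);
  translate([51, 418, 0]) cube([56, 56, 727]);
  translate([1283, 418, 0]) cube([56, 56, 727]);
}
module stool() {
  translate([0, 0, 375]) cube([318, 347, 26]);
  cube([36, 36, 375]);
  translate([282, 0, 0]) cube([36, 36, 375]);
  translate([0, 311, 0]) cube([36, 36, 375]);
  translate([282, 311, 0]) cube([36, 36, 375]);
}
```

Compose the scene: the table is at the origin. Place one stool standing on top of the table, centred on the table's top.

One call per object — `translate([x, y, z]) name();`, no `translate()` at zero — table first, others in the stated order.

table();
translate([536, 89, 761]) stool();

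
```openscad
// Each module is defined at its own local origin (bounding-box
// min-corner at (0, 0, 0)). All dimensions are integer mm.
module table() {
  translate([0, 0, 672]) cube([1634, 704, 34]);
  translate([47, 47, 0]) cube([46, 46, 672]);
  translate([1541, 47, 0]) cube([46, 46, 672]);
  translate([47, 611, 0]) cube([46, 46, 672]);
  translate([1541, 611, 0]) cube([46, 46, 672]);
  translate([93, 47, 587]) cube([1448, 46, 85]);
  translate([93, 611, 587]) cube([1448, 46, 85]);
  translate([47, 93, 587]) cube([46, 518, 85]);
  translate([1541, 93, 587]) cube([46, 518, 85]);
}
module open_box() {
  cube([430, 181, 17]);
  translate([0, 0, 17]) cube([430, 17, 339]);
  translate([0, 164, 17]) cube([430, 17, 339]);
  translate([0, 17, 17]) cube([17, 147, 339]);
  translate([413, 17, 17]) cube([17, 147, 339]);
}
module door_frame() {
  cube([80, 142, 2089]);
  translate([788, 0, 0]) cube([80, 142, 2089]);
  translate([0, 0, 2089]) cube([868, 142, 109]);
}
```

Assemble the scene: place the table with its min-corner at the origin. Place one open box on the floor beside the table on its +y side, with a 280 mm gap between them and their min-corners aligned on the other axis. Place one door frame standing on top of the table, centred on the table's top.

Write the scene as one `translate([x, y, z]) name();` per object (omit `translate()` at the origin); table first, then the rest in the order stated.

table();
translate([0, 984, 0]) open_box();
translate([383, 281, 706]) door_frame();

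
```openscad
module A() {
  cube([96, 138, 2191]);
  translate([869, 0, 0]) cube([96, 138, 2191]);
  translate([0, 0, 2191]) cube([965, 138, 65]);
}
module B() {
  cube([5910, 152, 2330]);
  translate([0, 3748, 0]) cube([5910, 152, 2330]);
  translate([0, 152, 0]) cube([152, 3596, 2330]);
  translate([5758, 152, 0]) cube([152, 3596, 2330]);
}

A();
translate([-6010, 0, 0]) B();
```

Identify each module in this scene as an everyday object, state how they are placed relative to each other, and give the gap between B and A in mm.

The house frame's nearest face is 100 mm from the door frame's −x face.

A is a door frame. B is a house frame. The house frame is on the floor beside the door frame on its −x side. The gap between the house frame and the door frame is 100 mm.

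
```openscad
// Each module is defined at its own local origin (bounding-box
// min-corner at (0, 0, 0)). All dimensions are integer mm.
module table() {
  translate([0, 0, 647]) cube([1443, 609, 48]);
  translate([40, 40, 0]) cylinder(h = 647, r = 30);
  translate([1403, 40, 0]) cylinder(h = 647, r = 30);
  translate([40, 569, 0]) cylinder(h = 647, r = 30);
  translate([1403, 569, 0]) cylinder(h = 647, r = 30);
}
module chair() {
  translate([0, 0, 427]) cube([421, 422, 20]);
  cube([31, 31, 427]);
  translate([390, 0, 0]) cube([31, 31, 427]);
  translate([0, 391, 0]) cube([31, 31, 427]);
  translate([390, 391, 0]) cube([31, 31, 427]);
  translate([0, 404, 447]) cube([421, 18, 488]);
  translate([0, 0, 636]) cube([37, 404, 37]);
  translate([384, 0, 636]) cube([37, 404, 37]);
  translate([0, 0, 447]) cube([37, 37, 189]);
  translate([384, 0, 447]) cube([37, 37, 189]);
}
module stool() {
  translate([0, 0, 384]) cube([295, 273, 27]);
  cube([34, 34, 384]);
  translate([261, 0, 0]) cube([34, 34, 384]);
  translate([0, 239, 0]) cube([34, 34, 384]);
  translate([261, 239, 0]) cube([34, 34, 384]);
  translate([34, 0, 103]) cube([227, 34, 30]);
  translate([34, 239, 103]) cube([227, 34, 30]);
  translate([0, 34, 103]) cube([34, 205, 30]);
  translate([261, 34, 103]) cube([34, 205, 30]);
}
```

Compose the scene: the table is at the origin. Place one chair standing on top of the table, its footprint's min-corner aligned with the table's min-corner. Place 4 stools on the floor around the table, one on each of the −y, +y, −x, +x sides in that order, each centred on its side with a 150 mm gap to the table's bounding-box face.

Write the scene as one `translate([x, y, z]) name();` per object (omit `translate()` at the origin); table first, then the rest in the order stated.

table();
translate([0, 0, 695]) chair();
translate([574, -423, 0]) stool();
translate([574, 759, 0]) stool();
translate([-445, 168, 0]) stool();
translate([1593, 168, 0]) stool();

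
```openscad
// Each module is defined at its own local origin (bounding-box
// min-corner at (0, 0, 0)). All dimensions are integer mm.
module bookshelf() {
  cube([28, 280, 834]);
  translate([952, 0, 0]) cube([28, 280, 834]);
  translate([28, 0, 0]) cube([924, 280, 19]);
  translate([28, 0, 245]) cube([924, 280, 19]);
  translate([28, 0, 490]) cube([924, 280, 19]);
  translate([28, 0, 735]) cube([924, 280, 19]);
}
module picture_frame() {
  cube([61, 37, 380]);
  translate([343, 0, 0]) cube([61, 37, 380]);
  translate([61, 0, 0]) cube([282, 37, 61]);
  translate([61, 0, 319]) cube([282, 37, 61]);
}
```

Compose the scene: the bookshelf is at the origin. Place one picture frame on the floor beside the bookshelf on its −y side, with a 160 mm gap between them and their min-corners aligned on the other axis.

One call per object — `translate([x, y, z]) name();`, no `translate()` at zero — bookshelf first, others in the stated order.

bookshelf();
translate([0, -197, 0]) picture_frame();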